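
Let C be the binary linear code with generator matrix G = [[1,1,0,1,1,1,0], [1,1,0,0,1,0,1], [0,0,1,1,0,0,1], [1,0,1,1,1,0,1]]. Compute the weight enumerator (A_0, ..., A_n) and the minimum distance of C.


Weight distribution: A_0 = 1, A_2 = 3, A_3 = 4, A_4 = 3, A_5 = 4, A_6 = 1. Minimum distance d = 2.

Enumerate all 2^4 = 16 messages m ∈ F_2^4.
For each, compute codeword c = mG in F_2^7, then tally its weight.
  m = 0000 → c = 0000000, weight = 0.
  m = 1000 → c = 1101110, weight = 5.
  m = 0100 → c = 1100101, weight = 4.
  m = 1100 → c = 0001011, weight = 3.
  m = 0010 → c = 0011001, weight = 3.
  m = 1010 → c = 1110111, weight = 6.
  m = 0110 → c = 1111100, weight = 5.
  m = 1110 → c = 0010010, weight = 2.
  m = 0001 → c = 1011101, weight = 5.
  m = 1001 → c = 0110011, weight = 4.
  m = 0101 → c = 0111000, weight = 3.
  m = 1101 → c = 1010110, weight = 4.
  m = 0011 → c = 1000100, weight = 2.
  m = 1011 → c = 0101010, weight = 3.
  m = 0111 → c = 0100001, weight = 2.
  m = 1111 → c = 1001111, weight = 5.
Tally weights:
  weight 0: 1 codewords.
  weight 2: 3 codewords.
  weight 3: 4 codewords.
  weight 4: 3 codewords.
  weight 5: 4 codewords.
  weight 6: 1 codewords.
Minimum distance d = smallest w > 0 with A_w > 0 = 2.
Sanity: Σ A_w = 16 = 2^4 = 16 ✓.


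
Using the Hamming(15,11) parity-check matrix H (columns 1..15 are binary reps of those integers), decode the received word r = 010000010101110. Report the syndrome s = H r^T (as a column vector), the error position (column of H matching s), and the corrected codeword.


s = (1, 1, 1, 1)^T, error position = 15, corrected codeword c = 010000010101111

Compute s = H r^T mod 2 one row at a time:
  s_1 = 1 + 0 + 1 + 0 + 1 + 1 + 1 + 0 = 5 ≡ 1 (mod 2).
  s_2 = 0 + 0 + 0 + 0 + 1 + 1 + 1 + 0 = 3 ≡ 1 (mod 2).
  s_3 = 1 + 0 + 0 + 0 + 1 + 0 + 1 + 0 = 3 ≡ 1 (mod 2).
  s_4 = 0 + 0 + 0 + 0 + 0 + 0 + 1 + 0 = 1 ≡ 1 (mod 2).
s = (1, 1, 1, 1)^T — this equals column 15 of H (binary 1111), so error is at position 15.
Correct: flip bit 15 of r = 010000010101110 to get c = 010000010101111.


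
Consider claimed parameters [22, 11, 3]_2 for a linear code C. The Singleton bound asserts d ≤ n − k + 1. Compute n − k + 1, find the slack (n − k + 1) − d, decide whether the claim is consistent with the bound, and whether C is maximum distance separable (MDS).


Singleton RHS = n − k + 1 = 12, slack = 9, bound satisfied, not MDS.

Singleton bound: d ≤ n − k + 1.
Here n = 22, k = 11, so n − k + 1 = 12.
Given d = 3, check d ≤ 12: YES.
Slack = (n − k + 1) − d = 9.
The code is NOT MDS (slack = 9 > 0).
Description: the claimed parameters are [22, 11, 3]_2; such a code would be non-MDS.


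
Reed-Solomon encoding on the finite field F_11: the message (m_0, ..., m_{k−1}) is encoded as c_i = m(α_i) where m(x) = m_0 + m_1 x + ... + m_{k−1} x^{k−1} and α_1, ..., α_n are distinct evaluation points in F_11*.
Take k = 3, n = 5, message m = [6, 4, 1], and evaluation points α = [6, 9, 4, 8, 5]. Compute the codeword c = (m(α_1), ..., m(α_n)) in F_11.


c = [0, 2, 5, 3, 7]

Message polynomial: m(x) = 6 + 4·x + 1·x^2 (mod 11).
For each evaluation point α_i, compute m(α_i) mod 11:
  α_1 = 6: Horner steps 1 → 10 → 0, so m(6) = 0.
  α_2 = 9: Horner steps 1 → 2 → 2, so m(9) = 2.
  α_3 = 4: Horner steps 1 → 8 → 5, so m(4) = 5.
  α_4 = 8: Horner steps 1 → 1 → 3, so m(8) = 3.
  α_5 = 5: Horner steps 1 → 9 → 7, so m(5) = 7.
Codeword c = [0, 2, 5, 3, 7] ∈ F_11^5.


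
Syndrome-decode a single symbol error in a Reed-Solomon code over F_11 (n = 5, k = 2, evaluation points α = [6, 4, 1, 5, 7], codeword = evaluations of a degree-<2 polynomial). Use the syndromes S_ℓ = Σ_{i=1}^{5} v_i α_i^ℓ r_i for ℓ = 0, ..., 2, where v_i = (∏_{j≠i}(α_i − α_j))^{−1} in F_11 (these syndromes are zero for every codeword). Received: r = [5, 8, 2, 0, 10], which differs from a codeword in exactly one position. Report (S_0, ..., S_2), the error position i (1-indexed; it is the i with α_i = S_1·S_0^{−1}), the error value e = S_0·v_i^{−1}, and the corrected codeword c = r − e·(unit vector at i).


S = (6, 2, 8), error at position 2, error magnitude e = 2, c = [5, 6, 2, 0, 10].

Step 1: column multipliers v_i = (∏_{j≠i}(α_i − α_j))^{−1} mod 11.
  i = 1 (α = 6): (6−4)(6−1)(6−5)(6−7) = 2·5·1·(−1) = −10 ≡ 1, so v_1 = 1^{−1} = 1 (mod 11).
  i = 2 (α = 4): (4−6)(4−1)(4−5)(4−7) = (−2)·3·(−1)·(−3) = −18 ≡ 4, so v_2 = 4^{−1} = 3 (mod 11).
  i = 3 (α = 1): (1−6)(1−4)(1−5)(1−7) = (−5)·(−3)·(−4)·(−6) = 360 ≡ 8, so v_3 = 8^{−1} = 7 (mod 11).
  i = 4 (α = 5): (5−6)(5−4)(5−1)(5−7) = (−1)·1·4·(−2) = 8 ≡ 8, so v_4 = 8^{−1} = 7 (mod 11).
  i = 5 (α = 7): (7−6)(7−4)(7−1)(7−5) = 1·3·6·2 = 36 ≡ 3, so v_5 = 3^{−1} = 4 (mod 11).
  v = [1, 3, 7, 7, 4].
Step 2: syndromes of r = [5, 8, 2, 0, 10] (all sums mod 11).
  S_0 = Σ v_i r_i = 1·5 + 3·8 + 7·2 + 7·0 + 4·10 = 83 ≡ 6.
  S_1 = Σ v_i α_i r_i = 1·6·5 + 3·4·8 + 7·1·2 + 7·5·0 + 4·7·10 = 420 ≡ 2.
  α_i^2 mod 11 = [3, 5, 1, 3, 5].
  S_2 = Σ v_i α_i^2 r_i = 1·3·5 + 3·5·8 + 7·1·2 + 7·3·0 + 4·5·10 = 349 ≡ 8.
  S = (6, 2, 8) ≠ 0, so r is not a codeword (an error is present).
Step 3: locate the error. For a single error e at position i, S_ℓ = v_i·e·α_i^ℓ, so α_err = S_1/S_0.
  S_0^{−1} = 6^{−1} = 2 (mod 11), so α_err = 2·2 = 4 ≡ 4 = α_2. Error position i = 2.
  Consistency check: S_2/S_1 = 8·6 = 48 ≡ 4 = α_err ✓ (single-error assumption holds).
Step 4: error magnitude e = S_0/v_2 = S_0·∏_{j≠2}(α_2 − α_j) = 6·4 = 24 ≡ 2 (mod 11).
Step 5: correct position 2: c_2 = r_2 − e = 8 − 2 ≡ 6 (mod 11). Hence c = [5, 6, 2, 0, 10].
  Check: interpolating c through the α_i gives m(x) = 8 + 5·x (degree < 2) with m(α_i) = c_i for every i, so c is indeed a codeword.


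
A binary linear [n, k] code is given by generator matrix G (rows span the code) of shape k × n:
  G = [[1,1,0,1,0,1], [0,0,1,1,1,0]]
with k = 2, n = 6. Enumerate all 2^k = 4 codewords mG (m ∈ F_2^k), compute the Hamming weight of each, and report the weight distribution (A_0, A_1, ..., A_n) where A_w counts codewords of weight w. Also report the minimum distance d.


Weight distribution: A_0 = 1, A_3 = 1, A_4 = 1, A_5 = 1. Minimum distance d = 3.

Enumerate all 2^2 = 4 messages m ∈ F_2^2.
For each, compute codeword c = mG in F_2^6, then tally its weight.
  m = 00 → c = 000000, weight = 0.
  m = 10 → c = 110101, weight = 4.
  m = 01 → c = 001110, weight = 3.
  m = 11 → c = 111011, weight = 5.
Tally weights:
  weight 0: 1 codewords.
  weight 3: 1 codewords.
  weight 4: 1 codewords.
  weight 5: 1 codewords.
Minimum distance d = smallest w > 0 with A_w > 0 = 3.
Sanity: Σ A_w = 4 = 2^2 = 4 ✓.


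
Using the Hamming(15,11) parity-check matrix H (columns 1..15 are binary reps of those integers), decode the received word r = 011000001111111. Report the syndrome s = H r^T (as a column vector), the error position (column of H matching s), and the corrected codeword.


s = (1, 0, 0, 1)^T, error position = 9, corrected codeword c = 011000000111111

Compute s = H r^T mod 2 one row at a time:
  s_1 = 0 + 1 + 1 + 1 + 1 + 1 + 1 + 1 = 7 ≡ 1 (mod 2).
  s_2 = 0 + 0 + 0 + 0 + 1 + 1 + 1 + 1 = 4 ≡ 0 (mod 2).
  s_3 = 1 + 1 + 0 + 0 + 1 + 1 + 1 + 1 = 6 ≡ 0 (mod 2).
  s_4 = 0 + 1 + 0 + 0 + 1 + 1 + 1 + 1 = 5 ≡ 1 (mod 2).
s = (1, 0, 0, 1)^T — this equals column 9 of H (binary 1001), so error is at position 9.
Correct: flip bit 9 of r = 011000001111111 to get c = 011000000111111.


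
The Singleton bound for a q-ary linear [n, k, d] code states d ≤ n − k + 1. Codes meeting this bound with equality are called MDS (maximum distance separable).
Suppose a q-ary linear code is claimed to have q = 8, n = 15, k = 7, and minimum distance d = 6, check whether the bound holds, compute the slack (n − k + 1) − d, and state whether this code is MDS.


Singleton RHS = n − k + 1 = 9, slack = 3, bound satisfied, not MDS.

Singleton bound: d ≤ n − k + 1.
Here n = 15, k = 7, so n − k + 1 = 9.
Given d = 6, check d ≤ 9: YES.
Slack = (n − k + 1) − d = 3.
The code is NOT MDS (slack = 3 > 0).
Description: the claimed parameters are [15, 7, 6]_8; such a code would be non-MDS.


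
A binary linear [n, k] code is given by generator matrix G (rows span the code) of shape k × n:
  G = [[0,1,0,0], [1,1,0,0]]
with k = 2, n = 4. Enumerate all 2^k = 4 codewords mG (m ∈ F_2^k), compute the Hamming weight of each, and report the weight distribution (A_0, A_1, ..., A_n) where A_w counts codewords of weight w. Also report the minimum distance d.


Weight distribution: A_0 = 1, A_1 = 2, A_2 = 1. Minimum distance d = 1.

Enumerate all 2^2 = 4 messages m ∈ F_2^2.
For each, compute codeword c = mG in F_2^4, then tally its weight.
  m = 00 → c = 0000, weight = 0.
  m = 10 → c = 0100, weight = 1.
  m = 01 → c = 1100, weight = 2.
  m = 11 → c = 1000, weight = 1.
Tally weights:
  weight 0: 1 codewords.
  weight 1: 2 codewords.
  weight 2: 1 codewords.
Minimum distance d = smallest w > 0 with A_w > 0 = 1.
Sanity: Σ A_w = 4 = 2^2 = 4 ✓.


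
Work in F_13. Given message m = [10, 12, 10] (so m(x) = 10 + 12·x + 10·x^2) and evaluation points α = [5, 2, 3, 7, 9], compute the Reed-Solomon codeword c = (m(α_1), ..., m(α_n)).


c = [8, 9, 6, 12, 5]

Message polynomial: m(x) = 10 + 12·x + 10·x^2 (mod 13).
For each evaluation point α_i, compute m(α_i) mod 13:
  α_1 = 5: Horner steps 10 → 10 → 8, so m(5) = 8.
  α_2 = 2: Horner steps 10 → 6 → 9, so m(2) = 9.
  α_3 = 3: Horner steps 10 → 3 → 6, so m(3) = 6.
  α_4 = 7: Horner steps 10 → 4 → 12, so m(7) = 12.
  α_5 = 9: Horner steps 10 → 11 → 5, so m(9) = 5.
Codeword c = [8, 9, 6, 12, 5] ∈ F_13^5.


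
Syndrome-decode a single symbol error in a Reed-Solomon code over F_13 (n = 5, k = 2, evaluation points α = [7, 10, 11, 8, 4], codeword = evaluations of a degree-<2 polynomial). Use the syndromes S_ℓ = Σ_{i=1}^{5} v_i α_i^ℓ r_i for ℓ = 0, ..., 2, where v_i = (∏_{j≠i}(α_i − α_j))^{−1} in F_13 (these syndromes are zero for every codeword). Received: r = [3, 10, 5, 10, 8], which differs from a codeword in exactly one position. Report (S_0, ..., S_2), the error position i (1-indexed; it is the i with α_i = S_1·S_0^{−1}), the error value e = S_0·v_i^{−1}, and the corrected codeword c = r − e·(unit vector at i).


S = (4, 1, 10), error at position 2, error magnitude e = 12, c = [3, 11, 5, 10, 8].

Step 1: column multipliers v_i = (∏_{j≠i}(α_i − α_j))^{−1} mod 13.
  i = 1 (α = 7): (7−10)(7−11)(7−8)(7−4) = (−3)·(−4)·(−1)·3 = −36 ≡ 3, so v_1 = 3^{−1} = 9 (mod 13).
  i = 2 (α = 10): (10−7)(10−11)(10−8)(10−4) = 3·(−1)·2·6 = −36 ≡ 3, so v_2 = 3^{−1} = 9 (mod 13).
  i = 3 (α = 11): (11−7)(11−10)(11−8)(11−4) = 4·1·3·7 = 84 ≡ 6, so v_3 = 6^{−1} = 11 (mod 13).
  i = 4 (α = 8): (8−7)(8−10)(8−11)(8−4) = 1·(−2)·(−3)·4 = 24 ≡ 11, so v_4 = 11^{−1} = 6 (mod 13).
  i = 5 (α = 4): (4−7)(4−10)(4−11)(4−8) = (−3)·(−6)·(−7)·(−4) = 504 ≡ 10, so v_5 = 10^{−1} = 4 (mod 13).
  v = [9, 9, 11, 6, 4].
Step 2: syndromes of r = [3, 10, 5, 10, 8] (all sums mod 13).
  S_0 = Σ v_i r_i = 9·3 + 9·10 + 11·5 + 6·10 + 4·8 = 264 ≡ 4.
  S_1 = Σ v_i α_i r_i = 9·7·3 + 9·10·10 + 11·11·5 + 6·8·10 + 4·4·8 = 2302 ≡ 1.
  α_i^2 mod 13 = [10, 9, 4, 12, 3].
  S_2 = Σ v_i α_i^2 r_i = 9·10·3 + 9·9·10 + 11·4·5 + 6·12·10 + 4·3·8 = 2116 ≡ 10.
  S = (4, 1, 10) ≠ 0, so r is not a codeword (an error is present).
Step 3: locate the error. For a single error e at position i, S_ℓ = v_i·e·α_i^ℓ, so α_err = S_1/S_0.
  S_0^{−1} = 4^{−1} = 10 (mod 13), so α_err = 1·10 = 10 ≡ 10 = α_2. Error position i = 2.
  Consistency check: S_2/S_1 = 10·1 = 10 ≡ 10 = α_err ✓ (single-error assumption holds).
Step 4: error magnitude e = S_0/v_2 = S_0·∏_{j≠2}(α_2 − α_j) = 4·3 = 12 ≡ 12 (mod 13).
Step 5: correct position 2: c_2 = r_2 − e = 10 − 12 ≡ 11 (mod 13). Hence c = [3, 11, 5, 10, 8].
  Check: interpolating c through the α_i gives m(x) = 6 + 7·x (degree < 2) with m(α_i) = c_i for every i, so c is indeed a codeword.


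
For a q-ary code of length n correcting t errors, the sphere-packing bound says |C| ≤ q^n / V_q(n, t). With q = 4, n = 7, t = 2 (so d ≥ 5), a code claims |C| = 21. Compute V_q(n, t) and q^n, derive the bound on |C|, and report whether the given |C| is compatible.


V_q(n, t) = 211, q^n = 16384, Hamming bound = 77, |C| = 21 ≤ bound (satisfied).

Step 1: Compute V_q(n, t) = Σ_{j=0}^2 C(n, j) (q−1)^j.
  j = 0: C(7,0)·(3)^0 = 1·1 = 1.
  j = 1: C(7,1)·(3)^1 = 7·3 = 21.
  j = 2: C(7,2)·(3)^2 = 21·9 = 189.
  V_q(n, t) = 1 + 21 + 189 = 211.
Step 2: q^n = 4^7 = 16384.
Step 3: Hamming bound ⌊q^n / V_q(n,t)⌋ = ⌊16384/211⌋ = 77.
Step 4: Compare |C| = 21 to 77: satisfied.
The claimed |C| lies below the Hamming bound.


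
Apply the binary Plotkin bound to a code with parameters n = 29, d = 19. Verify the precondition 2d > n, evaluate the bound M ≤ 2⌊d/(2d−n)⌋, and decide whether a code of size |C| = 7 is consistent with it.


Plotkin bound M ≤ 4; given |C| = 7 > bound (violated).

Check applicability: 2d = 38, n = 29.
2d − n = 9 > 0, so Plotkin applies.
Compute d/(2d−n) = 19/9 ≈ 2.1111.
⌊d/(2d−n)⌋ = 2.
Plotkin bound: M ≤ 2·2 = 4.
Given |C| = 7, check: VIOLATED.
This |C| is above the Plotkin bound, so no binary code with n = 29, d = 19 and 7 codewords exists.


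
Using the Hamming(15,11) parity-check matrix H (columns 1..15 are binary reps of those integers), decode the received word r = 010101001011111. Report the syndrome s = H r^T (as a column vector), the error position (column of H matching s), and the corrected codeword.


s = (0, 0, 1, 0)^T, error position = 2, corrected codeword c = 000101001011111

Compute s = H r^T mod 2 one row at a time:
  s_1 = 0 + 1 + 0 + 1 + 1 + 1 + 1 + 1 = 6 ≡ 0 (mod 2).
  s_2 = 1 + 0 + 1 + 0 + 1 + 1 + 1 + 1 = 6 ≡ 0 (mod 2).
  s_3 = 1 + 0 + 1 + 0 + 0 + 1 + 1 + 1 = 5 ≡ 1 (mod 2).
  s_4 = 0 + 0 + 0 + 0 + 1 + 1 + 1 + 1 = 4 ≡ 0 (mod 2).
s = (0, 0, 1, 0)^T — this equals column 2 of H (binary 0010), so error is at position 2.
Correct: flip bit 2 of r = 010101001011111 to get c = 000101001011111.


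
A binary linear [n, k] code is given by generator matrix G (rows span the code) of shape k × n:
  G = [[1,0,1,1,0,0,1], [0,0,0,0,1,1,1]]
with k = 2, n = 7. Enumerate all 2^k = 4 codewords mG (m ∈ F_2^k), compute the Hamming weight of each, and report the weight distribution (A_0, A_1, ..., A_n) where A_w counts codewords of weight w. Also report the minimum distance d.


Weight distribution: A_0 = 1, A_3 = 1, A_4 = 1, A_5 = 1. Minimum distance d = 3.

Enumerate all 2^2 = 4 messages m ∈ F_2^2.
For each, compute codeword c = mG in F_2^7, then tally its weight.
  m = 00 → c = 0000000, weight = 0.
  m = 10 → c = 1011001, weight = 4.
  m = 01 → c = 0000111, weight = 3.
  m = 11 → c = 1011110, weight = 5.
Tally weights:
  weight 0: 1 codewords.
  weight 3: 1 codewords.
  weight 4: 1 codewords.
  weight 5: 1 codewords.
Minimum distance d = smallest w > 0 with A_w > 0 = 3.
Sanity: Σ A_w = 4 = 2^2 = 4 ✓.


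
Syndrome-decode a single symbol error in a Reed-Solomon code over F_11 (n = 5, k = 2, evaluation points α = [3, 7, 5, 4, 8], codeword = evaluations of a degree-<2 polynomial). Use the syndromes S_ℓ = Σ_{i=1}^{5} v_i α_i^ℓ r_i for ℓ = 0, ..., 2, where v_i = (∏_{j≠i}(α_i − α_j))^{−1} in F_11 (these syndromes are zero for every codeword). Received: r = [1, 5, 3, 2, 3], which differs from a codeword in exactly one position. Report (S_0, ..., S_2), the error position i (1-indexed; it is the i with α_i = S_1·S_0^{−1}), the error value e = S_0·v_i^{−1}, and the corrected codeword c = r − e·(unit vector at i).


S = (6, 4, 10), error at position 5, error magnitude e = 8, c = [1, 5, 3, 2, 6].

Step 1: column multipliers v_i = (∏_{j≠i}(α_i − α_j))^{−1} mod 11.
  i = 1 (α = 3): (3−7)(3−5)(3−4)(3−8) = (−4)·(−2)·(−1)·(−5) = 40 ≡ 7, so v_1 = 7^{−1} = 8 (mod 11).
  i = 2 (α = 7): (7−3)(7−5)(7−4)(7−8) = 4·2·3·(−1) = −24 ≡ 9, so v_2 = 9^{−1} = 5 (mod 11).
  i = 3 (α = 5): (5−3)(5−7)(5−4)(5−8) = 2·(−2)·1·(−3) = 12 ≡ 1, so v_3 = 1^{−1} = 1 (mod 11).
  i = 4 (α = 4): (4−3)(4−7)(4−5)(4−8) = 1·(−3)·(−1)·(−4) = −12 ≡ 10, so v_4 = 10^{−1} = 10 (mod 11).
  i = 5 (α = 8): (8−3)(8−7)(8−5)(8−4) = 5·1·3·4 = 60 ≡ 5, so v_5 = 5^{−1} = 9 (mod 11).
  v = [8, 5, 1, 10, 9].
Step 2: syndromes of r = [1, 5, 3, 2, 3] (all sums mod 11).
  S_0 = Σ v_i r_i = 8·1 + 5·5 + 1·3 + 10·2 + 9·3 = 83 ≡ 6.
  S_1 = Σ v_i α_i r_i = 8·3·1 + 5·7·5 + 1·5·3 + 10·4·2 + 9·8·3 = 510 ≡ 4.
  α_i^2 mod 11 = [9, 5, 3, 5, 9].
  S_2 = Σ v_i α_i^2 r_i = 8·9·1 + 5·5·5 + 1·3·3 + 10·5·2 + 9·9·3 = 549 ≡ 10.
  S = (6, 4, 10) ≠ 0, so r is not a codeword (an error is present).
Step 3: locate the error. For a single error e at position i, S_ℓ = v_i·e·α_i^ℓ, so α_err = S_1/S_0.
  S_0^{−1} = 6^{−1} = 2 (mod 11), so α_err = 4·2 = 8 ≡ 8 = α_5. Error position i = 5.
  Consistency check: S_2/S_1 = 10·3 = 30 ≡ 8 = α_err ✓ (single-error assumption holds).
Step 4: error magnitude e = S_0/v_5 = S_0·∏_{j≠5}(α_5 − α_j) = 6·5 = 30 ≡ 8 (mod 11).
Step 5: correct position 5: c_5 = r_5 − e = 3 − 8 ≡ 6 (mod 11). Hence c = [1, 5, 3, 2, 6].
  Check: interpolating c through the α_i gives m(x) = 9 + 1·x (degree < 2) with m(α_i) = c_i for every i, so c is indeed a codeword.


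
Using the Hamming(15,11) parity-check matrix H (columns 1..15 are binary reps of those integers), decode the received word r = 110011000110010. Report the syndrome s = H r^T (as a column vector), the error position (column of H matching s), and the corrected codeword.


s = (1, 1, 1, 1)^T, error position = 15, corrected codeword c = 110011000110011

Compute s = H r^T mod 2 one row at a time:
  s_1 = 0 + 0 + 1 + 1 + 0 + 0 + 1 + 0 = 3 ≡ 1 (mod 2).
  s_2 = 0 + 1 + 1 + 0 + 0 + 0 + 1 + 0 = 3 ≡ 1 (mod 2).
  s_3 = 1 + 0 + 1 + 0 + 1 + 1 + 1 + 0 = 5 ≡ 1 (mod 2).
  s_4 = 1 + 0 + 1 + 0 + 0 + 1 + 0 + 0 = 3 ≡ 1 (mod 2).
s = (1, 1, 1, 1)^T — this equals column 15 of H (binary 1111), so error is at position 15.
Correct: flip bit 15 of r = 110011000110010 to get c = 110011000110011.


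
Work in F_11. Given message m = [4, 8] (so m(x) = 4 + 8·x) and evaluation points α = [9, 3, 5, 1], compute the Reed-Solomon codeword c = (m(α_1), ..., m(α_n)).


c = [10, 6, 0, 1]

Message polynomial: m(x) = 4 + 8·x (mod 11).
For each evaluation point α_i, compute m(α_i) mod 11:
  α_1 = 9: Horner steps 8 → 10, so m(9) = 10.
  α_2 = 3: Horner steps 8 → 6, so m(3) = 6.
  α_3 = 5: Horner steps 8 → 0, so m(5) = 0.
  α_4 = 1: Horner steps 8 → 1, so m(1) = 1.
Codeword c = [10, 6, 0, 1] ∈ F_11^4.


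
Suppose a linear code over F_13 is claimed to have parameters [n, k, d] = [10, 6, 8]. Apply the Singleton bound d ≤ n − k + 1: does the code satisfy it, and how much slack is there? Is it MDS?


Singleton RHS = n − k + 1 = 5, slack = -3, bound violated (no such code; not MDS).

Singleton bound: d ≤ n − k + 1.
Here n = 10, k = 6, so n − k + 1 = 5.
Given d = 8, check d ≤ 5: NO.
Slack = (n − k + 1) − d = -3.
The slack is negative: d = 8 exceeds n − k + 1 = 5 by 3, so the Singleton bound is violated and no linear [10, 6, 8]_13 code can exist. In particular it is not MDS (MDS requires d = n − k + 1 exactly).
Description: the claimed parameters are [10, 6, 8]_13; such a code would be impossible (violates the Singleton bound).


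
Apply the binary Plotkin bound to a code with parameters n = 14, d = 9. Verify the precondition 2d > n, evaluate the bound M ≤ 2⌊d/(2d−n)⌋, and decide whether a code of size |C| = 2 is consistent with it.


Plotkin bound M ≤ 4; given |C| = 2 ≤ bound (satisfied).

Check applicability: 2d = 18, n = 14.
2d − n = 4 > 0, so Plotkin applies.
Compute d/(2d−n) = 9/4 ≈ 2.2500.
⌊d/(2d−n)⌋ = 2.
Plotkin bound: M ≤ 2·2 = 4.
Given |C| = 2, check: satisfied.
This |C| is below the Plotkin bound.


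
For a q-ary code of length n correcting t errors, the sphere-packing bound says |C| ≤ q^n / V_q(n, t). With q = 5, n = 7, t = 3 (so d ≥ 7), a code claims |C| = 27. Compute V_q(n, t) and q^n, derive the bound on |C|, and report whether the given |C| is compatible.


V_q(n, t) = 2605, q^n = 78125, Hamming bound = 29, |C| = 27 ≤ bound (satisfied).

Step 1: Compute V_q(n, t) = Σ_{j=0}^3 C(n, j) (q−1)^j.
  j = 0: C(7,0)·(4)^0 = 1·1 = 1.
  j = 1: C(7,1)·(4)^1 = 7·4 = 28.
  j = 2: C(7,2)·(4)^2 = 21·16 = 336.
  j = 3: C(7,3)·(4)^3 = 35·64 = 2240.
  V_q(n, t) = 1 + 28 + 336 + 2240 = 2605.
Step 2: q^n = 5^7 = 78125.
Step 3: Hamming bound ⌊q^n / V_q(n,t)⌋ = ⌊78125/2605⌋ = 29.
Step 4: Compare |C| = 27 to 29: satisfied.
The claimed |C| lies below the Hamming bound.


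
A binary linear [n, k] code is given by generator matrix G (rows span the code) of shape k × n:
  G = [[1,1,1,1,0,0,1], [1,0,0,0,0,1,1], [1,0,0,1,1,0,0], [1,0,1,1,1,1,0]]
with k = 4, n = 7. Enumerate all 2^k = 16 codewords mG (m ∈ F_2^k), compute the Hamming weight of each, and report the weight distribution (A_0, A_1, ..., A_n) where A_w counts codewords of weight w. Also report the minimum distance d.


Weight distribution: A_0 = 1, A_2 = 2, A_3 = 4, A_4 = 5, A_5 = 4. Minimum distance d = 2.

Enumerate all 2^4 = 16 messages m ∈ F_2^4.
For each, compute codeword c = mG in F_2^7, then tally its weight.
  m = 0000 → c = 0000000, weight = 0.
  m = 1000 → c = 1111001, weight = 5.
  m = 0100 → c = 1000011, weight = 3.
  m = 1100 → c = 0111010, weight = 4.
  m = 0010 → c = 1001100, weight = 3.
  m = 1010 → c = 0110101, weight = 4.
  m = 0110 → c = 0001111, weight = 4.
  m = 1110 → c = 1110110, weight = 5.
  m = 0001 → c = 1011110, weight = 5.
  m = 1001 → c = 0100111, weight = 4.
  m = 0101 → c = 0011101, weight = 4.
  m = 1101 → c = 1100100, weight = 3.
  m = 0011 → c = 0010010, weight = 2.
  m = 1011 → c = 1101011, weight = 5.
  m = 0111 → c = 1010001, weight = 3.
  m = 1111 → c = 0101000, weight = 2.
Tally weights:
  weight 0: 1 codewords.
  weight 2: 2 codewords.
  weight 3: 4 codewords.
  weight 4: 5 codewords.
  weight 5: 4 codewords.
Minimum distance d = smallest w > 0 with A_w > 0 = 2.
Sanity: Σ A_w = 16 = 2^4 = 16 ✓.


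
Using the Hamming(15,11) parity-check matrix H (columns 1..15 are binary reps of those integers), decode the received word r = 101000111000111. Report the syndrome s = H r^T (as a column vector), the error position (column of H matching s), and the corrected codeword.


s = (1, 0, 0, 0)^T, error position = 8, corrected codeword c = 101000101000111

Compute s = H r^T mod 2 one row at a time:
  s_1 = 1 + 1 + 0 + 0 + 0 + 1 + 1 + 1 = 5 ≡ 1 (mod 2).
  s_2 = 0 + 0 + 0 + 1 + 0 + 1 + 1 + 1 = 4 ≡ 0 (mod 2).
  s_3 = 0 + 1 + 0 + 1 + 0 + 0 + 1 + 1 = 4 ≡ 0 (mod 2).
  s_4 = 1 + 1 + 0 + 1 + 1 + 0 + 1 + 1 = 6 ≡ 0 (mod 2).
s = (1, 0, 0, 0)^T — this equals column 8 of H (binary 1000), so error is at position 8.
Correct: flip bit 8 of r = 101000111000111 to get c = 101000101000111.


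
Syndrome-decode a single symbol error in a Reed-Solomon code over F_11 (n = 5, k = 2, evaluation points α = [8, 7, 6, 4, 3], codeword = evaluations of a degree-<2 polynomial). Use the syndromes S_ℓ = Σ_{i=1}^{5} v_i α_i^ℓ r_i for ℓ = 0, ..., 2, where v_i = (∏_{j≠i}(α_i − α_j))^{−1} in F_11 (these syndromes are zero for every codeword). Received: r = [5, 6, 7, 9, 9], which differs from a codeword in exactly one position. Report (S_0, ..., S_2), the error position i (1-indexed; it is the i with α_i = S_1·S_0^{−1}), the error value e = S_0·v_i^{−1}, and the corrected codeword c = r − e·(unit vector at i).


S = (2, 6, 7), error at position 5, error magnitude e = 10, c = [5, 6, 7, 9, 10].

Step 1: column multipliers v_i = (∏_{j≠i}(α_i − α_j))^{−1} mod 11.
  i = 1 (α = 8): (8−7)(8−6)(8−4)(8−3) = 1·2·4·5 = 40 ≡ 7, so v_1 = 7^{−1} = 8 (mod 11).
  i = 2 (α = 7): (7−8)(7−6)(7−4)(7−3) = (−1)·1·3·4 = −12 ≡ 10, so v_2 = 10^{−1} = 10 (mod 11).
  i = 3 (α = 6): (6−8)(6−7)(6−4)(6−3) = (−2)·(−1)·2·3 = 12 ≡ 1, so v_3 = 1^{−1} = 1 (mod 11).
  i = 4 (α = 4): (4−8)(4−7)(4−6)(4−3) = (−4)·(−3)·(−2)·1 = −24 ≡ 9, so v_4 = 9^{−1} = 5 (mod 11).
  i = 5 (α = 3): (3−8)(3−7)(3−6)(3−4) = (−5)·(−4)·(−3)·(−1) = 60 ≡ 5, so v_5 = 5^{−1} = 9 (mod 11).
  v = [8, 10, 1, 5, 9].
Step 2: syndromes of r = [5, 6, 7, 9, 9] (all sums mod 11).
  S_0 = Σ v_i r_i = 8·5 + 10·6 + 1·7 + 5·9 + 9·9 = 233 ≡ 2.
  S_1 = Σ v_i α_i r_i = 8·8·5 + 10·7·6 + 1·6·7 + 5·4·9 + 9·3·9 = 1205 ≡ 6.
  α_i^2 mod 11 = [9, 5, 3, 5, 9].
  S_2 = Σ v_i α_i^2 r_i = 8·9·5 + 10·5·6 + 1·3·7 + 5·5·9 + 9·9·9 = 1635 ≡ 7.
  S = (2, 6, 7) ≠ 0, so r is not a codeword (an error is present).
Step 3: locate the error. For a single error e at position i, S_ℓ = v_i·e·α_i^ℓ, so α_err = S_1/S_0.
  S_0^{−1} = 2^{−1} = 6 (mod 11), so α_err = 6·6 = 36 ≡ 3 = α_5. Error position i = 5.
  Consistency check: S_2/S_1 = 7·2 = 14 ≡ 3 = α_err ✓ (single-error assumption holds).
Step 4: error magnitude e = S_0/v_5 = S_0·∏_{j≠5}(α_5 − α_j) = 2·5 = 10 ≡ 10 (mod 11).
Step 5: correct position 5: c_5 = r_5 − e = 9 − 10 ≡ 10 (mod 11). Hence c = [5, 6, 7, 9, 10].
  Check: interpolating c through the α_i gives m(x) = 2 + 10·x (degree < 2) with m(α_i) = c_i for every i, so c is indeed a codeword.


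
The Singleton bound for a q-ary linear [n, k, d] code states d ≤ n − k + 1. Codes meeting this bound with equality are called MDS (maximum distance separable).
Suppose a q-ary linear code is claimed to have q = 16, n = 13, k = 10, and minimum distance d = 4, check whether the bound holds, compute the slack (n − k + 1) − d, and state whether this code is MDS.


Singleton RHS = n − k + 1 = 4, slack = 0, bound satisfied, MDS.

Singleton bound: d ≤ n − k + 1.
Here n = 13, k = 10, so n − k + 1 = 4.
Given d = 4, check d ≤ 4: YES.
Slack = (n − k + 1) − d = 0.
The code is MDS (slack = 0).
Description: the claimed parameters are [13, 10, 4]_16; such a code would be MDS (meets Singleton bound).


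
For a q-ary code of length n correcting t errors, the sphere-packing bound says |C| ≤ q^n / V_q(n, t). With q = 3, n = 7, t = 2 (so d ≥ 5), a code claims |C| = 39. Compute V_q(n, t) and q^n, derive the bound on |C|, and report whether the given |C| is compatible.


V_q(n, t) = 99, q^n = 2187, Hamming bound = 22, |C| = 39 > bound (violated).

Step 1: Compute V_q(n, t) = Σ_{j=0}^2 C(n, j) (q−1)^j.
  j = 0: C(7,0)·(2)^0 = 1·1 = 1.
  j = 1: C(7,1)·(2)^1 = 7·2 = 14.
  j = 2: C(7,2)·(2)^2 = 21·4 = 84.
  V_q(n, t) = 1 + 14 + 84 = 99.
Step 2: q^n = 3^7 = 2187.
Step 3: Hamming bound ⌊q^n / V_q(n,t)⌋ = ⌊2187/99⌋ = 22.
Step 4: Compare |C| = 39 to 22: violated.
The claimed |C| lies above the Hamming bound, so no 3-ary code of length 7 with d ≥ 5 can have 39 codewords.


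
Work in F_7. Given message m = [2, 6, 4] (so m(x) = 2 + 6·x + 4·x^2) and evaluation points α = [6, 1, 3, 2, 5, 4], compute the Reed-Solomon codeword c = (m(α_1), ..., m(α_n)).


c = [0, 5, 0, 2, 6, 6]

Message polynomial: m(x) = 2 + 6·x + 4·x^2 (mod 7).
For each evaluation point α_i, compute m(α_i) mod 7:
  α_1 = 6: Horner steps 4 → 2 → 0, so m(6) = 0.
  α_2 = 1: Horner steps 4 → 3 → 5, so m(1) = 5.
  α_3 = 3: Horner steps 4 → 4 → 0, so m(3) = 0.
  α_4 = 2: Horner steps 4 → 0 → 2, so m(2) = 2.
  α_5 = 5: Horner steps 4 → 5 → 6, so m(5) = 6.
  α_6 = 4: Horner steps 4 → 1 → 6, so m(4) = 6.
Codeword c = [0, 5, 0, 2, 6, 6] ∈ F_7^6.


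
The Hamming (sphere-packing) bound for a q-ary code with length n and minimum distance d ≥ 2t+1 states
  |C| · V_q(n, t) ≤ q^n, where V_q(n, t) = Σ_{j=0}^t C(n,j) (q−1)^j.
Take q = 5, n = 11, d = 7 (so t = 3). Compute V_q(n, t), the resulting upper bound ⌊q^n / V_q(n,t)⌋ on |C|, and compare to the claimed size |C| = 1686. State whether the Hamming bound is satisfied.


V_q(n, t) = 11485, q^n = 48828125, Hamming bound = 4251, |C| = 1686 ≤ bound (satisfied).

Step 1: Compute V_q(n, t) = Σ_{j=0}^3 C(n, j) (q−1)^j.
  j = 0: C(11,0)·(4)^0 = 1·1 = 1.
  j = 1: C(11,1)·(4)^1 = 11·4 = 44.
  j = 2: C(11,2)·(4)^2 = 55·16 = 880.
  j = 3: C(11,3)·(4)^3 = 165·64 = 10560.
  V_q(n, t) = 1 + 44 + 880 + 10560 = 11485.
Step 2: q^n = 5^11 = 48828125.
Step 3: Hamming bound ⌊q^n / V_q(n,t)⌋ = ⌊48828125/11485⌋ = 4251.
Step 4: Compare |C| = 1686 to 4251: satisfied.
The claimed |C| lies below the Hamming bound.


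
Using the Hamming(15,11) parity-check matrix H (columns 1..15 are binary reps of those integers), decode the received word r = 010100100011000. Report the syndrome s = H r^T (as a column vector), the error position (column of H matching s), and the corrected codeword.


s = (0, 1, 1, 0)^T, error position = 6, corrected codeword c = 010101100011000

Compute s = H r^T mod 2 one row at a time:
  s_1 = 0 + 0 + 0 + 1 + 1 + 0 + 0 + 0 = 2 ≡ 0 (mod 2).
  s_2 = 1 + 0 + 0 + 1 + 1 + 0 + 0 + 0 = 3 ≡ 1 (mod 2).
  s_3 = 1 + 0 + 0 + 1 + 0 + 1 + 0 + 0 = 3 ≡ 1 (mod 2).
  s_4 = 0 + 0 + 0 + 1 + 0 + 1 + 0 + 0 = 2 ≡ 0 (mod 2).
s = (0, 1, 1, 0)^T — this equals column 6 of H (binary 0110), so error is at position 6.
Correct: flip bit 6 of r = 010100100011000 to get c = 010101100011000.


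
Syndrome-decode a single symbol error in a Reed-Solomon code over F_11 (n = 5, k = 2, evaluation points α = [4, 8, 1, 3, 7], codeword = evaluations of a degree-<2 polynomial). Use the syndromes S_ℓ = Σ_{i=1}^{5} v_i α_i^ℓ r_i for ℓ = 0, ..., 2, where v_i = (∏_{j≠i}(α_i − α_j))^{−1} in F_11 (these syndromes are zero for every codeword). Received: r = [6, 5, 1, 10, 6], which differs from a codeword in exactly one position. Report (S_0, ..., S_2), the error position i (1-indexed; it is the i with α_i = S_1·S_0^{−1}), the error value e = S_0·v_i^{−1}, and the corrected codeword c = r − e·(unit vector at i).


S = (10, 7, 6), error at position 1, error magnitude e = 8, c = [9, 5, 1, 10, 6].

Step 1: column multipliers v_i = (∏_{j≠i}(α_i − α_j))^{−1} mod 11.
  i = 1 (α = 4): (4−8)(4−1)(4−3)(4−7) = (−4)·3·1·(−3) = 36 ≡ 3, so v_1 = 3^{−1} = 4 (mod 11).
  i = 2 (α = 8): (8−4)(8−1)(8−3)(8−7) = 4·7·5·1 = 140 ≡ 8, so v_2 = 8^{−1} = 7 (mod 11).
  i = 3 (α = 1): (1−4)(1−8)(1−3)(1−7) = (−3)·(−7)·(−2)·(−6) = 252 ≡ 10, so v_3 = 10^{−1} = 10 (mod 11).
  i = 4 (α = 3): (3−4)(3−8)(3−1)(3−7) = (−1)·(−5)·2·(−4) = −40 ≡ 4, so v_4 = 4^{−1} = 3 (mod 11).
  i = 5 (α = 7): (7−4)(7−8)(7−1)(7−3) = 3·(−1)·6·4 = −72 ≡ 5, so v_5 = 5^{−1} = 9 (mod 11).
  v = [4, 7, 10, 3, 9].
Step 2: syndromes of r = [6, 5, 1, 10, 6] (all sums mod 11).
  S_0 = Σ v_i r_i = 4·6 + 7·5 + 10·1 + 3·10 + 9·6 = 153 ≡ 10.
  S_1 = Σ v_i α_i r_i = 4·4·6 + 7·8·5 + 10·1·1 + 3·3·10 + 9·7·6 = 854 ≡ 7.
  α_i^2 mod 11 = [5, 9, 1, 9, 5].
  S_2 = Σ v_i α_i^2 r_i = 4·5·6 + 7·9·5 + 10·1·1 + 3·9·10 + 9·5·6 = 985 ≡ 6.
  S = (10, 7, 6) ≠ 0, so r is not a codeword (an error is present).
Step 3: locate the error. For a single error e at position i, S_ℓ = v_i·e·α_i^ℓ, so α_err = S_1/S_0.
  S_0^{−1} = 10^{−1} = 10 (mod 11), so α_err = 7·10 = 70 ≡ 4 = α_1. Error position i = 1.
  Consistency check: S_2/S_1 = 6·8 = 48 ≡ 4 = α_err ✓ (single-error assumption holds).
Step 4: error magnitude e = S_0/v_1 = S_0·∏_{j≠1}(α_1 − α_j) = 10·3 = 30 ≡ 8 (mod 11).
Step 5: correct position 1: c_1 = r_1 − e = 6 − 8 ≡ 9 (mod 11). Hence c = [9, 5, 1, 10, 6].
  Check: interpolating c through the α_i gives m(x) = 2 + 10·x (degree < 2) with m(α_i) = c_i for every i, so c is indeed a codeword.


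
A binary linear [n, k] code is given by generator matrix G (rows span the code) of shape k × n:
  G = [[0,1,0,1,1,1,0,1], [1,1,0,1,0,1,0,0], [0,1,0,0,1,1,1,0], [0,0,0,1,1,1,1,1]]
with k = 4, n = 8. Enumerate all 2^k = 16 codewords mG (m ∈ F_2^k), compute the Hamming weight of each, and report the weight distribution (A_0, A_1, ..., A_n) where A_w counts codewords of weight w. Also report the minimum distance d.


Weight distribution: A_0 = 1, A_2 = 2, A_3 = 4, A_4 = 5, A_5 = 4. Minimum distance d = 2.

Enumerate all 2^4 = 16 messages m ∈ F_2^4.
For each, compute codeword c = mG in F_2^8, then tally its weight.
  m = 0000 → c = 00000000, weight = 0.
  m = 1000 → c = 01011101, weight = 5.
  m = 0100 → c = 11010100, weight = 4.
  m = 1100 → c = 10001001, weight = 3.
  m = 0010 → c = 01001110, weight = 4.
  m = 1010 → c = 00010011, weight = 3.
  m = 0110 → c = 10011010, weight = 4.
  m = 1110 → c = 11000111, weight = 5.
  m = 0001 → c = 00011111, weight = 5.
  m = 1001 → c = 01000010, weight = 2.
  m = 0101 → c = 11001011, weight = 5.
  m = 1101 → c = 10010110, weight = 4.
  m = 0011 → c = 01010001, weight = 3.
  m = 1011 → c = 00001100, weight = 2.
  m = 0111 → c = 10000101, weight = 3.
  m = 1111 → c = 11011000, weight = 4.
Tally weights:
  weight 0: 1 codewords.
  weight 2: 2 codewords.
  weight 3: 4 codewords.
  weight 4: 5 codewords.
  weight 5: 4 codewords.
Minimum distance d = smallest w > 0 with A_w > 0 = 2.
Sanity: Σ A_w = 16 = 2^4 = 16 ✓.


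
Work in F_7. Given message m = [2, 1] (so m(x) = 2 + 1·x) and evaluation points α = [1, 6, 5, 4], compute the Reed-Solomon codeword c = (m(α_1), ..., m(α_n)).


c = [3, 1, 0, 6]

Message polynomial: m(x) = 2 + 1·x (mod 7).
For each evaluation point α_i, compute m(α_i) mod 7:
  α_1 = 1: Horner steps 1 → 3, so m(1) = 3.
  α_2 = 6: Horner steps 1 → 1, so m(6) = 1.
  α_3 = 5: Horner steps 1 → 0, so m(5) = 0.
  α_4 = 4: Horner steps 1 → 6, so m(4) = 6.
Codeword c = [3, 1, 0, 6] ∈ F_7^4.


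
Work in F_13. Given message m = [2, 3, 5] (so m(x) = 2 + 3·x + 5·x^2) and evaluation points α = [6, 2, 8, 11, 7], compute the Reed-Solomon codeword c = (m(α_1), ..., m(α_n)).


c = [5, 2, 8, 3, 8]

Message polynomial: m(x) = 2 + 3·x + 5·x^2 (mod 13).
For each evaluation point α_i, compute m(α_i) mod 13:
  α_1 = 6: Horner steps 5 → 7 → 5, so m(6) = 5.
  α_2 = 2: Horner steps 5 → 0 → 2, so m(2) = 2.
  α_3 = 8: Horner steps 5 → 4 → 8, so m(8) = 8.
  α_4 = 11: Horner steps 5 → 6 → 3, so m(11) = 3.
  α_5 = 7: Horner steps 5 → 12 → 8, so m(7) = 8.
Codeword c = [5, 2, 8, 3, 8] ∈ F_13^5.


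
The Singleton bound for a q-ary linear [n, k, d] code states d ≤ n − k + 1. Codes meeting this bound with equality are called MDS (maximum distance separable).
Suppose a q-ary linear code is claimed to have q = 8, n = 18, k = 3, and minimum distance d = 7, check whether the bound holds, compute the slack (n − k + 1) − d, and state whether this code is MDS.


Singleton RHS = n − k + 1 = 16, slack = 9, bound satisfied, not MDS.

Singleton bound: d ≤ n − k + 1.
Here n = 18, k = 3, so n − k + 1 = 16.
Given d = 7, check d ≤ 16: YES.
Slack = (n − k + 1) − d = 9.
The code is NOT MDS (slack = 9 > 0).
Description: the claimed parameters are [18, 3, 7]_8; such a code would be non-MDS.


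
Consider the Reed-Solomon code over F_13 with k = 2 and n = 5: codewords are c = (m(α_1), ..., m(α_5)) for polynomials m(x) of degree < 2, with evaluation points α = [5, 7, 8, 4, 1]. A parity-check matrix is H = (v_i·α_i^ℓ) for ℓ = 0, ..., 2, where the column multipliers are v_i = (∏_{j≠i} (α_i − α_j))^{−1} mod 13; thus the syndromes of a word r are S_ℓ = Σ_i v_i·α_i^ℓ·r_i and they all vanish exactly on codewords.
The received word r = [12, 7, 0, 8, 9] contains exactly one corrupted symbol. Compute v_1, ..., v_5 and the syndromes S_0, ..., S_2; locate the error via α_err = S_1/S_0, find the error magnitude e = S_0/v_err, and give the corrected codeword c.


S = (9, 7, 4), error at position 3, error magnitude e = 2, c = [12, 7, 11, 8, 9].

Step 1: column multipliers v_i = (∏_{j≠i}(α_i − α_j))^{−1} mod 13.
  i = 1 (α = 5): (5−7)(5−8)(5−4)(5−1) = (−2)·(−3)·1·4 = 24 ≡ 11, so v_1 = 11^{−1} = 6 (mod 13).
  i = 2 (α = 7): (7−5)(7−8)(7−4)(7−1) = 2·(−1)·3·6 = −36 ≡ 3, so v_2 = 3^{−1} = 9 (mod 13).
  i = 3 (α = 8): (8−5)(8−7)(8−4)(8−1) = 3·1·4·7 = 84 ≡ 6, so v_3 = 6^{−1} = 11 (mod 13).
  i = 4 (α = 4): (4−5)(4−7)(4−8)(4−1) = (−1)·(−3)·(−4)·3 = −36 ≡ 3, so v_4 = 3^{−1} = 9 (mod 13).
  i = 5 (α = 1): (1−5)(1−7)(1−8)(1−4) = (−4)·(−6)·(−7)·(−3) = 504 ≡ 10, so v_5 = 10^{−1} = 4 (mod 13).
  v = [6, 9, 11, 9, 4].
Step 2: syndromes of r = [12, 7, 0, 8, 9] (all sums mod 13).
  S_0 = Σ v_i r_i = 6·12 + 9·7 + 11·0 + 9·8 + 4·9 = 243 ≡ 9.
  S_1 = Σ v_i α_i r_i = 6·5·12 + 9·7·7 + 11·8·0 + 9·4·8 + 4·1·9 = 1125 ≡ 7.
  α_i^2 mod 13 = [12, 10, 12, 3, 1].
  S_2 = Σ v_i α_i^2 r_i = 6·12·12 + 9·10·7 + 11·12·0 + 9·3·8 + 4·1·9 = 1746 ≡ 4.
  S = (9, 7, 4) ≠ 0, so r is not a codeword (an error is present).
Step 3: locate the error. For a single error e at position i, S_ℓ = v_i·e·α_i^ℓ, so α_err = S_1/S_0.
  S_0^{−1} = 9^{−1} = 3 (mod 13), so α_err = 7·3 = 21 ≡ 8 = α_3. Error position i = 3.
  Consistency check: S_2/S_1 = 4·2 = 8 ≡ 8 = α_err ✓ (single-error assumption holds).
Step 4: error magnitude e = S_0/v_3 = S_0·∏_{j≠3}(α_3 − α_j) = 9·6 = 54 ≡ 2 (mod 13).
Step 5: correct position 3: c_3 = r_3 − e = 0 − 2 ≡ 11 (mod 13). Hence c = [12, 7, 11, 8, 9].
  Check: interpolating c through the α_i gives m(x) = 5 + 4·x (degree < 2) with m(α_i) = c_i for every i, so c is indeed a codeword.


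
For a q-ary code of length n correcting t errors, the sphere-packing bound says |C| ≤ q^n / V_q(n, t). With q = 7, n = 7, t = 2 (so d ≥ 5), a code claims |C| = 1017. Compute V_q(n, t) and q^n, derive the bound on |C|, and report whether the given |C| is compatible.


V_q(n, t) = 799, q^n = 823543, Hamming bound = 1030, |C| = 1017 ≤ bound (satisfied).

Step 1: Compute V_q(n, t) = Σ_{j=0}^2 C(n, j) (q−1)^j.
  j = 0: C(7,0)·(6)^0 = 1·1 = 1.
  j = 1: C(7,1)·(6)^1 = 7·6 = 42.
  j = 2: C(7,2)·(6)^2 = 21·36 = 756.
  V_q(n, t) = 1 + 42 + 756 = 799.
Step 2: q^n = 7^7 = 823543.
Step 3: Hamming bound ⌊q^n / V_q(n,t)⌋ = ⌊823543/799⌋ = 1030.
Step 4: Compare |C| = 1017 to 1030: satisfied.
The claimed |C| lies below the Hamming bound.


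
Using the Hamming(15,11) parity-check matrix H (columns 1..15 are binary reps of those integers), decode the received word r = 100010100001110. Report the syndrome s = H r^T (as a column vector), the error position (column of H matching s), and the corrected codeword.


s = (1, 1, 0, 0)^T, error position = 12, corrected codeword c = 100010100000110

Compute s = H r^T mod 2 one row at a time:
  s_1 = 0 + 0 + 0 + 0 + 1 + 1 + 1 + 0 = 3 ≡ 1 (mod 2).
  s_2 = 0 + 1 + 0 + 1 + 1 + 1 + 1 + 0 = 5 ≡ 1 (mod 2).
  s_3 = 0 + 0 + 0 + 1 + 0 + 0 + 1 + 0 = 2 ≡ 0 (mod 2).
  s_4 = 1 + 0 + 1 + 1 + 0 + 0 + 1 + 0 = 4 ≡ 0 (mod 2).
s = (1, 1, 0, 0)^T — this equals column 12 of H (binary 1100), so error is at position 12.
Correct: flip bit 12 of r = 100010100001110 to get c = 100010100000110.


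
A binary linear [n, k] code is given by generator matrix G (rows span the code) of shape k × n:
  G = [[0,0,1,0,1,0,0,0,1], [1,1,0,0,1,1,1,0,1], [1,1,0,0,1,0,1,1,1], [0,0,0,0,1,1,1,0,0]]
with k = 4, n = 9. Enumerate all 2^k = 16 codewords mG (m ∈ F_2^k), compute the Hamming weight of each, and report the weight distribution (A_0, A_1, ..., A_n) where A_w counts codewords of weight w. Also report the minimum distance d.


Weight distribution: A_0 = 1, A_2 = 1, A_3 = 4, A_4 = 3, A_5 = 4, A_6 = 3. Minimum distance d = 2.

Enumerate all 2^4 = 16 messages m ∈ F_2^4.
For each, compute codeword c = mG in F_2^9, then tally its weight.
  m = 0000 → c = 000000000, weight = 0.
  m = 1000 → c = 001010001, weight = 3.
  m = 0100 → c = 110011101, weight = 6.
  m = 1100 → c = 111001100, weight = 5.
  m = 0010 → c = 110010111, weight = 6.
  m = 1010 → c = 111000110, weight = 5.
  m = 0110 → c = 000001010, weight = 2.
  m = 1110 → c = 001011011, weight = 5.
  m = 0001 → c = 000011100, weight = 3.
  m = 1001 → c = 001001101, weight = 4.
  m = 0101 → c = 110000001, weight = 3.
  m = 1101 → c = 111010000, weight = 4.
  m = 0011 → c = 110001011, weight = 5.
  m = 1011 → c = 111011010, weight = 6.
  m = 0111 → c = 000010110, weight = 3.
  m = 1111 → c = 001000111, weight = 4.
Tally weights:
  weight 0: 1 codewords.
  weight 2: 1 codewords.
  weight 3: 4 codewords.
  weight 4: 3 codewords.
  weight 5: 4 codewords.
  weight 6: 3 codewords.
Minimum distance d = smallest w > 0 with A_w > 0 = 2.
Sanity: Σ A_w = 16 = 2^4 = 16 ✓.
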